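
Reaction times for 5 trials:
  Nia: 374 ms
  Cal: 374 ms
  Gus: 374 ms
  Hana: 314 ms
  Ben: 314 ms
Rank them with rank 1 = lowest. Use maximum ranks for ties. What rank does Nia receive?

Sorted (ascending): 314, 314, 374, 374, 374
The 2 values of 314 occupy positions 1–2 → each gets rank 2.
The 3 values of 374 occupy positions 3–5 → each gets rank 5.
Nia has value 374 ms → rank 5.

5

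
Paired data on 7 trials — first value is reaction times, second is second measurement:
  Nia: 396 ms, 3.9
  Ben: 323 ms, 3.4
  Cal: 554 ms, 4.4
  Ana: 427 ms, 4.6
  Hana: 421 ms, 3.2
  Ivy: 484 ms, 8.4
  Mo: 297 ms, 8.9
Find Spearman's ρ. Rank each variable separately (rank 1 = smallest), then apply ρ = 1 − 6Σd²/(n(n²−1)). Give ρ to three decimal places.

Ranks of variable 1: 3, 2, 7, 5, 4, 6, 1
Ranks of variable 2: 3, 2, 4, 5, 1, 6, 7
d = r₁ − r₂: 0, 0, 3, 0, 3, 0, -6
d²: 0, 0, 9, 0, 9, 0, 36; Σd² = 54
ρ = 1 − 6·54/(7·48) = 1 − 324/336 = 0.036

0.036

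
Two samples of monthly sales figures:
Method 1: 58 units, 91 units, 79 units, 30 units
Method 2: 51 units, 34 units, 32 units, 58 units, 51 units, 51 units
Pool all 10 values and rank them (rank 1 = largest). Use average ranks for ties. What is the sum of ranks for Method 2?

Sorted (descending): 91, 79, 58, 58, 51, 51, 51, 34, 32, 30
The 2 values of 58 occupy positions 3–4 → average rank (3+4)/2 = 3.5.
The 3 values of 51 occupy positions 5–7 → average rank 6.
Method 2 values → pooled ranks: 51→6, 34→8, 32→9, 58→3.5, 51→6, 51→6
Rank sum = 6 + 8 + 9 + 3.5 + 6 + 6 = 38.5

38.5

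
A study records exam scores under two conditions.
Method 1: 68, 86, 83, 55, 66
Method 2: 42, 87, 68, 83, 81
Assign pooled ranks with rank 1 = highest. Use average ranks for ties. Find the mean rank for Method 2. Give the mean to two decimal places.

Sorted (descending): 87, 86, 83, 83, 81, 68, 68, 66, 55, 42
The 2 values of 83 occupy positions 3–4 → average rank (3+4)/2 = 3.5.
The 2 values of 68 occupy positions 6–7 → average rank (6+7)/2 = 6.5.
Method 2 values → pooled ranks: 42→10, 87→1, 68→6.5, 83→3.5, 81→5
Mean rank = (10 + 1 + 6.5 + 3.5 + 5) / 5 = 5.20

5.20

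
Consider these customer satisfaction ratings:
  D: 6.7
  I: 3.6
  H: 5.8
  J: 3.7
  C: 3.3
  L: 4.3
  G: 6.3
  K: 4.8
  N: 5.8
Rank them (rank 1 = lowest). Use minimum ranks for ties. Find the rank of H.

Sorted (ascending): 3.3, 3.6, 3.7, 4.3, 4.8, 5.8, 5.8, 6.3, 6.7
The 2 values of 5.8 occupy positions 6–7 → each gets rank 6.
H has value 5.8 → rank 6.

6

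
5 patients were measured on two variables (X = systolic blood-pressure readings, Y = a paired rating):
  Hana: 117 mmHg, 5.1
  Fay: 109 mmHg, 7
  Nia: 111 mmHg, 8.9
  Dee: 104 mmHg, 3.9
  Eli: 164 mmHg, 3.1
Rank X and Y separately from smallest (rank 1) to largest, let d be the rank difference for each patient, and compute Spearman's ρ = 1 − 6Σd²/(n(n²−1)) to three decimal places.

-0.300

Ranks of variable 1: 4, 2, 3, 1, 5
Ranks of variable 2: 3, 4, 5, 2, 1
d = r₁ − r₂: 1, -2, -2, -1, 4
d²: 1, 4, 4, 1, 16; Σd² = 26
ρ = 1 − 6·26/(5·24) = 1 − 156/120 = -0.300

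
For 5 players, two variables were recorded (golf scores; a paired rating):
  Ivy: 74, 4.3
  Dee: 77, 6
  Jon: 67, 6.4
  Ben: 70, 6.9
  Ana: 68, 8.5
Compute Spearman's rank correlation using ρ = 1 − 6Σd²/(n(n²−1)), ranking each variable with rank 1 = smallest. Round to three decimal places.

-0.600

Ranks of variable 1: 4, 5, 1, 3, 2
Ranks of variable 2: 1, 2, 3, 4, 5
d = r₁ − r₂: 3, 3, -2, -1, -3
d²: 9, 9, 4, 1, 9; Σd² = 32
ρ = 1 − 6·32/(5·24) = 1 − 192/120 = -0.600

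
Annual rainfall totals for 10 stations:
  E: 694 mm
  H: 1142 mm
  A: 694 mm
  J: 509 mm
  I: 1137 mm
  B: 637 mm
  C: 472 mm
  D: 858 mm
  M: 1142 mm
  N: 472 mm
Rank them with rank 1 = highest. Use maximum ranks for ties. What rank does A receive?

6

Sorted (descending): 1142, 1142, 1137, 858, 694, 694, 637, 509, 472, 472
The 2 values of 1142 occupy positions 1–2 → each gets rank 2.
The 2 values of 694 occupy positions 5–6 → each gets rank 6.
The 2 values of 472 occupy positions 9–10 → each gets rank 10.
A has value 694 mm → rank 6.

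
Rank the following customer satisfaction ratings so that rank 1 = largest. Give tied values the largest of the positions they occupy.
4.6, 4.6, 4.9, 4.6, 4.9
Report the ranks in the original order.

5, 5, 2, 5, 2

Sorted (descending): 4.9, 4.9, 4.6, 4.6, 4.6
The 2 values of 4.9 occupy positions 1–2 → each gets rank 2.
The 3 values of 4.6 occupy positions 3–5 → each gets rank 5.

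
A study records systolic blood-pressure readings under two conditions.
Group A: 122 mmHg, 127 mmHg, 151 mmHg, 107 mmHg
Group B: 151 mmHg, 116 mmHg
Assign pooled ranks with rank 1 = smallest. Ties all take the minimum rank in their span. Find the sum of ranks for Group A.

13

Sorted (ascending): 107, 116, 122, 127, 151, 151
The 2 values of 151 occupy positions 5–6 → each gets rank 5.
Group A values → pooled ranks: 122→3, 127→4, 151→5, 107→1
Rank sum = 3 + 4 + 5 + 1 = 13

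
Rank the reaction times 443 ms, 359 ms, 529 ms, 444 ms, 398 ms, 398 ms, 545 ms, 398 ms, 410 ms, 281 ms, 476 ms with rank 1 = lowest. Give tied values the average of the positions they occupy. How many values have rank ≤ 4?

5

Sorted (ascending): 281, 359, 398, 398, 398, 410, 443, 444, 476, 529, 545
The 3 values of 398 occupy positions 3–5 → average rank 4.
Ranks ≤ 4: {1, 2, 4, 4, 4} → 5 values.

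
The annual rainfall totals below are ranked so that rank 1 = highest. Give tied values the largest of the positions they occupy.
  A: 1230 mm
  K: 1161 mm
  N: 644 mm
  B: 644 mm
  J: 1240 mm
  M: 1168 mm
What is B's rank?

Sorted (descending): 1240, 1230, 1168, 1161, 644, 644
The 2 values of 644 occupy positions 5–6 → each gets rank 6.
B has value 644 mm → rank 6.

6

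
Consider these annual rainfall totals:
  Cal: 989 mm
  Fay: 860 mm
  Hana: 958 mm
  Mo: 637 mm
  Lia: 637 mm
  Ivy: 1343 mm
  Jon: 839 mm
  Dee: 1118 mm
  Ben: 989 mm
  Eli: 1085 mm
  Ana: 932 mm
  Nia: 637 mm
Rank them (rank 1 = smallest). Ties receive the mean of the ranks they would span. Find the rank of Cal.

8.5

Sorted (ascending): 637, 637, 637, 839, 860, 932, 958, 989, 989, 1085, 1118, 1343
The 3 values of 637 occupy positions 1–3 → average rank 2.
The 2 values of 989 occupy positions 8–9 → average rank (8+9)/2 = 8.5.
Cal has value 989 mm → rank 8.5.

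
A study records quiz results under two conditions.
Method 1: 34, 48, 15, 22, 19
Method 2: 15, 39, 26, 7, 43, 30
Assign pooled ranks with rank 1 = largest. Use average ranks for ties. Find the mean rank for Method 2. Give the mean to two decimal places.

Sorted (descending): 48, 43, 39, 34, 30, 26, 22, 19, 15, 15, 7
The 2 values of 15 occupy positions 9–10 → average rank (9+10)/2 = 9.5.
Method 2 values → pooled ranks: 15→9.5, 39→3, 26→6, 7→11, 43→2, 30→5
Mean rank = (9.5 + 3 + 6 + 11 + 2 + 5) / 6 = 6.08

6.08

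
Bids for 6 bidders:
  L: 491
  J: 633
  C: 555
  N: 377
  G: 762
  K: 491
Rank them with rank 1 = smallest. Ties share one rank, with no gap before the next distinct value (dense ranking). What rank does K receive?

2

Sorted (ascending): 377, 491, 491, 555, 633, 762
The 2 values of 491 share dense rank 2.
Remaining distinct values take the next consecutive integers.
K has value 491 → rank 2.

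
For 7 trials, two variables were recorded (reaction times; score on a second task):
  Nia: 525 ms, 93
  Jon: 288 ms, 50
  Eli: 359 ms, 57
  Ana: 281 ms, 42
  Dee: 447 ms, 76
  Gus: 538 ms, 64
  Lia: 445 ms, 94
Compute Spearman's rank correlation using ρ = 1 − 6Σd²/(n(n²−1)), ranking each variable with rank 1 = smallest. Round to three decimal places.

0.679

Ranks of variable 1: 6, 2, 3, 1, 5, 7, 4
Ranks of variable 2: 6, 2, 3, 1, 5, 4, 7
d = r₁ − r₂: 0, 0, 0, 0, 0, 3, -3
d²: 0, 0, 0, 0, 0, 9, 9; Σd² = 18
ρ = 1 − 6·18/(7·48) = 1 − 108/336 = 0.679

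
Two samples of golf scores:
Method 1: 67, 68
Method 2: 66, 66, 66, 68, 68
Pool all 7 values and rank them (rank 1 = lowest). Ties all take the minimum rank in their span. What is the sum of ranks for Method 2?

Sorted (ascending): 66, 66, 66, 67, 68, 68, 68
The 3 values of 66 occupy positions 1–3 → each gets rank 1.
The 3 values of 68 occupy positions 5–7 → each gets rank 5.
Method 2 values → pooled ranks: 66→1, 66→1, 66→1, 68→5, 68→5
Rank sum = 1 + 1 + 1 + 5 + 5 = 13

13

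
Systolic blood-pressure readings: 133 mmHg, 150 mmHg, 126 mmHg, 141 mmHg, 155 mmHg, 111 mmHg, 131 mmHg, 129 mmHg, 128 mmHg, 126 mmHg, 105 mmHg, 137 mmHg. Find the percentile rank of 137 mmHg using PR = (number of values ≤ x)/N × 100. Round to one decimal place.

N = 12.
Strictly below 137: 8. Equal to 137: 1.
PR = 9/12 × 100 = 75.0

75.0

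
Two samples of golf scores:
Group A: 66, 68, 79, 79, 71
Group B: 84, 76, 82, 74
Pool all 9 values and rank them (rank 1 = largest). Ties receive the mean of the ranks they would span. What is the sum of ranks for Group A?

Sorted (descending): 84, 82, 79, 79, 76, 74, 71, 68, 66
The 2 values of 79 occupy positions 3–4 → average rank (3+4)/2 = 3.5.
Group A values → pooled ranks: 66→9, 68→8, 79→3.5, 79→3.5, 71→7
Rank sum = 9 + 8 + 3.5 + 3.5 + 7 = 31

31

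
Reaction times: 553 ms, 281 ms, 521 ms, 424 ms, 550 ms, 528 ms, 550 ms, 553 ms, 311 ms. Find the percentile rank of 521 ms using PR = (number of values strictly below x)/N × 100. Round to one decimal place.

33.3

N = 9.
Strictly below 521: 3. Equal to 521: 1.
PR = 3/9 × 100 = 33.3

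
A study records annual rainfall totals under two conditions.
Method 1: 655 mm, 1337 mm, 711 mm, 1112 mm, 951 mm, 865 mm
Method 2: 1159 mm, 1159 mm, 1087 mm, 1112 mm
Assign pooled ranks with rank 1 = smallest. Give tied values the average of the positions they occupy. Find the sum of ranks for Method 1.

26.5

Sorted (ascending): 655, 711, 865, 951, 1087, 1112, 1112, 1159, 1159, 1337
The 2 values of 1112 occupy positions 6–7 → average rank (6+7)/2 = 6.5.
The 2 values of 1159 occupy positions 8–9 → average rank (8+9)/2 = 8.5.
Method 1 values → pooled ranks: 655→1, 1337→10, 711→2, 1112→6.5, 951→4, 865→3
Rank sum = 1 + 10 + 2 + 6.5 + 4 + 3 = 26.5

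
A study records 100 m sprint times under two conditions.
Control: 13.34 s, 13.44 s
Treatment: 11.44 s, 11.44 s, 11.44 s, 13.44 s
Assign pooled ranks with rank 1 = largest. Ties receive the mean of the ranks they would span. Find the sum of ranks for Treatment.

Sorted (descending): 13.44, 13.44, 13.34, 11.44, 11.44, 11.44
The 2 values of 13.44 occupy positions 1–2 → average rank (1+2)/2 = 1.5.
The 3 values of 11.44 occupy positions 4–6 → average rank 5.
Treatment values → pooled ranks: 11.44→5, 11.44→5, 11.44→5, 13.44→1.5
Rank sum = 5 + 5 + 5 + 1.5 = 16.5

16.5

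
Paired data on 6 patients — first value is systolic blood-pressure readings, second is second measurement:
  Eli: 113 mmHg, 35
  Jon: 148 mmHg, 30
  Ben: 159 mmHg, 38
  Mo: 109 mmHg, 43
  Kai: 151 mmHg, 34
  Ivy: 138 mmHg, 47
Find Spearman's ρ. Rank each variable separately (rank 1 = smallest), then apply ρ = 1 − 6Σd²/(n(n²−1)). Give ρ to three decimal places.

Ranks of variable 1: 2, 4, 6, 1, 5, 3
Ranks of variable 2: 3, 1, 4, 5, 2, 6
d = r₁ − r₂: -1, 3, 2, -4, 3, -3
d²: 1, 9, 4, 16, 9, 9; Σd² = 48
ρ = 1 − 6·48/(6·35) = 1 − 288/210 = -0.371

-0.371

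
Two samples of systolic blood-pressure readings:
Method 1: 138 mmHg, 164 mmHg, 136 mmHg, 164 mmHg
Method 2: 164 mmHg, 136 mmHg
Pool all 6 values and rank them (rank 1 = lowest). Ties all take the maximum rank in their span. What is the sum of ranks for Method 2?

8

Sorted (ascending): 136, 136, 138, 164, 164, 164
The 2 values of 136 occupy positions 1–2 → each gets rank 2.
The 3 values of 164 occupy positions 4–6 → each gets rank 6.
Method 2 values → pooled ranks: 164→6, 136→2
Rank sum = 6 + 2 = 8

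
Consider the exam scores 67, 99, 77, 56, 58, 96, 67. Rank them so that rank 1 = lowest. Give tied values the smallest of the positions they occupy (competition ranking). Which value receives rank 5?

77

Sorted (ascending): 56, 58, 67, 67, 77, 96, 99
The 2 values of 67 occupy positions 3–4 → each gets rank 3.
Rank 5 → value 77.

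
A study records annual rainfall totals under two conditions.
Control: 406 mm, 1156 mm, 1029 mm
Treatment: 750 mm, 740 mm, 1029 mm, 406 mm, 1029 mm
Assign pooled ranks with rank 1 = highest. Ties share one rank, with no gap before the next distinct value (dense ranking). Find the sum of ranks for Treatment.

Sorted (descending): 1156, 1029, 1029, 1029, 750, 740, 406, 406
The 3 values of 1029 share dense rank 2.
The 2 values of 406 share dense rank 5.
Remaining distinct values take the next consecutive integers.
Treatment values → pooled ranks: 750→3, 740→4, 1029→2, 406→5, 1029→2
Rank sum = 3 + 4 + 2 + 5 + 2 = 16

16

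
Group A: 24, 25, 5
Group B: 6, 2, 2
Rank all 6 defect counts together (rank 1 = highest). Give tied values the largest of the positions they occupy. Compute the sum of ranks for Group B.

Sorted (descending): 25, 24, 6, 5, 2, 2
The 2 values of 2 occupy positions 5–6 → each gets rank 6.
Group B values → pooled ranks: 6→3, 2→6, 2→6
Rank sum = 3 + 6 + 6 = 15

15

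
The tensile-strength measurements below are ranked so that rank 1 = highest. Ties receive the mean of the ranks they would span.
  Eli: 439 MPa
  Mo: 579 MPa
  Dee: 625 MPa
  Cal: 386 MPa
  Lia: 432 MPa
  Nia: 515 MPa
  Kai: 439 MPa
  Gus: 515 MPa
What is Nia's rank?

Sorted (descending): 625, 579, 515, 515, 439, 439, 432, 386
The 2 values of 515 occupy positions 3–4 → average rank (3+4)/2 = 3.5.
The 2 values of 439 occupy positions 5–6 → average rank (5+6)/2 = 5.5.
Nia has value 515 MPa → rank 3.5.

3.5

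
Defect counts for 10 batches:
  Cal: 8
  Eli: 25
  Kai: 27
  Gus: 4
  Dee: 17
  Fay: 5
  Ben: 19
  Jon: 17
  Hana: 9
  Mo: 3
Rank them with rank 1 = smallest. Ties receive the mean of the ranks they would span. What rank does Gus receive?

Sorted (ascending): 3, 4, 5, 8, 9, 17, 17, 19, 25, 27
The 2 values of 17 occupy positions 6–7 → average rank (6+7)/2 = 6.5.
Gus has value 4 → rank 2.

2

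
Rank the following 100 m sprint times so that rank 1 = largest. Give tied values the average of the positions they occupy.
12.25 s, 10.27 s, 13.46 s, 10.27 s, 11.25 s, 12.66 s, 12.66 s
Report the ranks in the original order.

4, 6.5, 1, 6.5, 5, 2.5, 2.5

Sorted (descending): 13.46, 12.66, 12.66, 12.25, 11.25, 10.27, 10.27
The 2 values of 12.66 occupy positions 2–3 → average rank (2+3)/2 = 2.5.
The 2 values of 10.27 occupy positions 6–7 → average rank (6+7)/2 = 6.5.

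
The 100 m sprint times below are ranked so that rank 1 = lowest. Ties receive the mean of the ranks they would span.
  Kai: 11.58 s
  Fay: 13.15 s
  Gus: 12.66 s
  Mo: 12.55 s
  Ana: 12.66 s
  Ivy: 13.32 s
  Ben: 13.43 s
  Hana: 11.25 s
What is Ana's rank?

4.5

Sorted (ascending): 11.25, 11.58, 12.55, 12.66, 12.66, 13.15, 13.32, 13.43
The 2 values of 12.66 occupy positions 4–5 → average rank (4+5)/2 = 4.5.
Ana has value 12.66 s → rank 4.5.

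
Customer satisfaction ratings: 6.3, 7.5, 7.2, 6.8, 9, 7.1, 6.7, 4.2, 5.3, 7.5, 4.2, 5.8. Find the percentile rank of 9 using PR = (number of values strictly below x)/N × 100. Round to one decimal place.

N = 12.
Strictly below 9: 11. Equal to 9: 1.
PR = 11/12 × 100 = 91.7

91.7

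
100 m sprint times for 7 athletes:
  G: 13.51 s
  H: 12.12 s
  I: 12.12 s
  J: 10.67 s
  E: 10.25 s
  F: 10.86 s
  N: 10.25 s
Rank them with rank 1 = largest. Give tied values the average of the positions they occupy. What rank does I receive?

2.5

Sorted (descending): 13.51, 12.12, 12.12, 10.86, 10.67, 10.25, 10.25
The 2 values of 12.12 occupy positions 2–3 → average rank (2+3)/2 = 2.5.
The 2 values of 10.25 occupy positions 6–7 → average rank (6+7)/2 = 6.5.
I has value 12.12 s → rank 2.5.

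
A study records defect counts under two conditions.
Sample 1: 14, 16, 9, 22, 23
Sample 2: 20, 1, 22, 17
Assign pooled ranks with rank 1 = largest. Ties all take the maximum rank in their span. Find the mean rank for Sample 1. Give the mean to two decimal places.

5.00

Sorted (descending): 23, 22, 22, 20, 17, 16, 14, 9, 1
The 2 values of 22 occupy positions 2–3 → each gets rank 3.
Sample 1 values → pooled ranks: 14→7, 16→6, 9→8, 22→3, 23→1
Mean rank = (7 + 6 + 8 + 3 + 1) / 5 = 5.00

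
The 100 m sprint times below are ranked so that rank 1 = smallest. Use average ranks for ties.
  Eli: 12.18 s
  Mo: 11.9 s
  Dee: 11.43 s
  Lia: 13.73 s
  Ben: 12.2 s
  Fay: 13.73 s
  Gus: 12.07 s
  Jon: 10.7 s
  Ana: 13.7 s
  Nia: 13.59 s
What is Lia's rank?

Sorted (ascending): 10.7, 11.43, 11.9, 12.07, 12.18, 12.2, 13.59, 13.7, 13.73, 13.73
The 2 values of 13.73 occupy positions 9–10 → average rank (9+10)/2 = 9.5.
Lia has value 13.73 s → rank 9.5.

9.5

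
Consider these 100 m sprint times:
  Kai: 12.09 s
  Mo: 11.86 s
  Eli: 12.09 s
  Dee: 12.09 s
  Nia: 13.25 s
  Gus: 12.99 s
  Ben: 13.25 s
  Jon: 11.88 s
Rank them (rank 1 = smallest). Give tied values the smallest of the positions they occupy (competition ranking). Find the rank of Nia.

Sorted (ascending): 11.86, 11.88, 12.09, 12.09, 12.09, 12.99, 13.25, 13.25
The 3 values of 12.09 occupy positions 3–5 → each gets rank 3.
The 2 values of 13.25 occupy positions 7–8 → each gets rank 7.
Nia has value 13.25 s → rank 7.

7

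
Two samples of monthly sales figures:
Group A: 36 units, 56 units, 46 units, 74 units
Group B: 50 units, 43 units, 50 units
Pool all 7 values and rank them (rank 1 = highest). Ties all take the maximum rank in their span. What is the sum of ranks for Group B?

Sorted (descending): 74, 56, 50, 50, 46, 43, 36
The 2 values of 50 occupy positions 3–4 → each gets rank 4.
Group B values → pooled ranks: 50→4, 43→6, 50→4
Rank sum = 4 + 6 + 4 = 14

14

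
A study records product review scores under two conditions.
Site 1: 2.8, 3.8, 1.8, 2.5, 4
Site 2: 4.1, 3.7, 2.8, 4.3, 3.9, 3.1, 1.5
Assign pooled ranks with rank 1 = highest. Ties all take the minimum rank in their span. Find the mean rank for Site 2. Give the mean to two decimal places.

5.71

Sorted (descending): 4.3, 4.1, 4, 3.9, 3.8, 3.7, 3.1, 2.8, 2.8, 2.5, 1.8, 1.5
The 2 values of 2.8 occupy positions 8–9 → each gets rank 8.
Site 2 values → pooled ranks: 4.1→2, 3.7→6, 2.8→8, 4.3→1, 3.9→4, 3.1→7, 1.5→12
Mean rank = (2 + 6 + 8 + 1 + 4 + 7 + 12) / 7 = 5.71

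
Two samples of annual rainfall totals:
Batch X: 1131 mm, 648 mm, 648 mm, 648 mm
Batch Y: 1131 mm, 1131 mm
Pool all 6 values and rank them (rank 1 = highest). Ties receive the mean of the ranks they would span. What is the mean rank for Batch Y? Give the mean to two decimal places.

Sorted (descending): 1131, 1131, 1131, 648, 648, 648
The 3 values of 1131 occupy positions 1–3 → average rank 2.
The 3 values of 648 occupy positions 4–6 → average rank 5.
Batch Y values → pooled ranks: 1131→2, 1131→2
Mean rank = (2 + 2) / 2 = 2.00

2.00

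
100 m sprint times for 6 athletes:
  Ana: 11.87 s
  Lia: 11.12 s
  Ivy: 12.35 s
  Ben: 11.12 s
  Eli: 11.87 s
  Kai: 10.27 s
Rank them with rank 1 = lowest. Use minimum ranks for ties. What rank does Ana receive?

Sorted (ascending): 10.27, 11.12, 11.12, 11.87, 11.87, 12.35
The 2 values of 11.12 occupy positions 2–3 → each gets rank 2.
The 2 values of 11.87 occupy positions 4–5 → each gets rank 4.
Ana has value 11.87 s → rank 4.

4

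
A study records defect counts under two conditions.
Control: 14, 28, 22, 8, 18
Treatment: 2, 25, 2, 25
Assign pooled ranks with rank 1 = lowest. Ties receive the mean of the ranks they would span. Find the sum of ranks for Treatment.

Sorted (ascending): 2, 2, 8, 14, 18, 22, 25, 25, 28
The 2 values of 2 occupy positions 1–2 → average rank (1+2)/2 = 1.5.
The 2 values of 25 occupy positions 7–8 → average rank (7+8)/2 = 7.5.
Treatment values → pooled ranks: 2→1.5, 25→7.5, 2→1.5, 25→7.5
Rank sum = 1.5 + 7.5 + 1.5 + 7.5 = 18

18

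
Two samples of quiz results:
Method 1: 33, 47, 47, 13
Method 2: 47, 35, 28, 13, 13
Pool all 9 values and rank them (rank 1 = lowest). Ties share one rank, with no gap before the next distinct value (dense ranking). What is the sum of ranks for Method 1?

14

Sorted (ascending): 13, 13, 13, 28, 33, 35, 47, 47, 47
The 3 values of 13 share dense rank 1.
The 3 values of 47 share dense rank 5.
Remaining distinct values take the next consecutive integers.
Method 1 values → pooled ranks: 33→3, 47→5, 47→5, 13→1
Rank sum = 3 + 5 + 5 + 1 = 14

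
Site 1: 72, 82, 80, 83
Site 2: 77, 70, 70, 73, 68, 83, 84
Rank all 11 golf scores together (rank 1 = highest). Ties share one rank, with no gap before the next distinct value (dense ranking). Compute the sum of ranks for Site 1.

Sorted (descending): 84, 83, 83, 82, 80, 77, 73, 72, 70, 70, 68
The 2 values of 83 share dense rank 2.
The 2 values of 70 share dense rank 8.
Remaining distinct values take the next consecutive integers.
Site 1 values → pooled ranks: 72→7, 82→3, 80→4, 83→2
Rank sum = 7 + 3 + 4 + 2 = 16

16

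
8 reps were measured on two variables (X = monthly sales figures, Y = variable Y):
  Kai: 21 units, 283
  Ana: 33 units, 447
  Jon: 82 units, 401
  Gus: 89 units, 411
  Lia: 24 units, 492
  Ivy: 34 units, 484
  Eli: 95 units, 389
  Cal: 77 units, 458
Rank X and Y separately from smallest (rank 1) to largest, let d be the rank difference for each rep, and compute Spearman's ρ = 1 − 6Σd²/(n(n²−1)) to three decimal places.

Ranks of variable 1: 1, 3, 6, 7, 2, 4, 8, 5
Ranks of variable 2: 1, 5, 3, 4, 8, 7, 2, 6
d = r₁ − r₂: 0, -2, 3, 3, -6, -3, 6, -1
d²: 0, 4, 9, 9, 36, 9, 36, 1; Σd² = 104
ρ = 1 − 6·104/(8·63) = 1 − 624/504 = -0.238

-0.238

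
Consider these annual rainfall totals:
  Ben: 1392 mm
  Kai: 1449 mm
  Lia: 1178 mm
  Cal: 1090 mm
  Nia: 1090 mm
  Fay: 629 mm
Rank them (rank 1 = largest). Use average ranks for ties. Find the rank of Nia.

Sorted (descending): 1449, 1392, 1178, 1090, 1090, 629
The 2 values of 1090 occupy positions 4–5 → average rank (4+5)/2 = 4.5.
Nia has value 1090 mm → rank 4.5.

4.5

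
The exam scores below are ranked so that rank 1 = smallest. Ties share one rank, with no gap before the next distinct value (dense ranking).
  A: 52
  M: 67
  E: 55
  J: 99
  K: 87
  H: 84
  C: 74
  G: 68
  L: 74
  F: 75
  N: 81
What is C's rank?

5

Sorted (ascending): 52, 55, 67, 68, 74, 74, 75, 81, 84, 87, 99
The 2 values of 74 share dense rank 5.
Remaining distinct values take the next consecutive integers.
C has value 74 → rank 5.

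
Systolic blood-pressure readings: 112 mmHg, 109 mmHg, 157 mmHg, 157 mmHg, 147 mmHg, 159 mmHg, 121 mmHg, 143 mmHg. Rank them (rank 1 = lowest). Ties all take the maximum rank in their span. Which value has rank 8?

159

Sorted (ascending): 109, 112, 121, 143, 147, 157, 157, 159
The 2 values of 157 occupy positions 6–7 → each gets rank 7.
Rank 8 → value 159.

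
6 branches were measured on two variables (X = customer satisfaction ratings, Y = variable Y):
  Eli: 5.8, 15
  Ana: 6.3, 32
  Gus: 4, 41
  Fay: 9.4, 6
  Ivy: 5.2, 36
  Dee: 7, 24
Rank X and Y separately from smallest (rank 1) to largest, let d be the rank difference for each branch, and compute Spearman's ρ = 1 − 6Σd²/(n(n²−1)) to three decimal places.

Ranks of variable 1: 3, 4, 1, 6, 2, 5
Ranks of variable 2: 2, 4, 6, 1, 5, 3
d = r₁ − r₂: 1, 0, -5, 5, -3, 2
d²: 1, 0, 25, 25, 9, 4; Σd² = 64
ρ = 1 − 6·64/(6·35) = 1 − 384/210 = -0.829

-0.829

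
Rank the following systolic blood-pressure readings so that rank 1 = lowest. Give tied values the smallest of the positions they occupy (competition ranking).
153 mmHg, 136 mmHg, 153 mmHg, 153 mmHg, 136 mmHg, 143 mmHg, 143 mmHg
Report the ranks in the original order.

Sorted (ascending): 136, 136, 143, 143, 153, 153, 153
The 2 values of 136 occupy positions 1–2 → each gets rank 1.
The 2 values of 143 occupy positions 3–4 → each gets rank 3.
The 3 values of 153 occupy positions 5–7 → each gets rank 5.

5, 1, 5, 5, 1, 3, 3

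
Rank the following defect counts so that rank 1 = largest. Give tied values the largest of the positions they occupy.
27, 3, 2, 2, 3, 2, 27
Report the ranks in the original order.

2, 4, 7, 7, 4, 7, 2

Sorted (descending): 27, 27, 3, 3, 2, 2, 2
The 2 values of 27 occupy positions 1–2 → each gets rank 2.
The 2 values of 3 occupy positions 3–4 → each gets rank 4.
The 3 values of 2 occupy positions 5–7 → each gets rank 7.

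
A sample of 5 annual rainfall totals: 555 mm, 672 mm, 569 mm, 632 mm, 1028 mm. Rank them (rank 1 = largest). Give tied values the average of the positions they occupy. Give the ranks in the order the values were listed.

Sorted (descending): 1028, 672, 632, 569, 555
No ties — each value takes its position as its rank.

5, 2, 4, 3, 1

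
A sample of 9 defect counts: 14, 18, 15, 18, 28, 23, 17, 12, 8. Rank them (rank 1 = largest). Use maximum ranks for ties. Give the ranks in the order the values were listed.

Sorted (descending): 28, 23, 18, 18, 17, 15, 14, 12, 8
The 2 values of 18 occupy positions 3–4 → each gets rank 4.

7, 4, 6, 4, 1, 2, 5, 8, 9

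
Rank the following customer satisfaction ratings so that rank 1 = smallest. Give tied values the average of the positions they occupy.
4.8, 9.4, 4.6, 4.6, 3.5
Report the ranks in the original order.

Sorted (ascending): 3.5, 4.6, 4.6, 4.8, 9.4
The 2 values of 4.6 occupy positions 2–3 → average rank (2+3)/2 = 2.5.

4, 5, 2.5, 2.5, 1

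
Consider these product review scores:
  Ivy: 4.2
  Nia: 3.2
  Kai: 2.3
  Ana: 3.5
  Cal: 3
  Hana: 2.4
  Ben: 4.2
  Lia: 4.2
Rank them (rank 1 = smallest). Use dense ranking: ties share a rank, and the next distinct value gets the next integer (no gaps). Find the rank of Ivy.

6

Sorted (ascending): 2.3, 2.4, 3, 3.2, 3.5, 4.2, 4.2, 4.2
The 3 values of 4.2 share dense rank 6.
Remaining distinct values take the next consecutive integers.
Ivy has value 4.2 → rank 6.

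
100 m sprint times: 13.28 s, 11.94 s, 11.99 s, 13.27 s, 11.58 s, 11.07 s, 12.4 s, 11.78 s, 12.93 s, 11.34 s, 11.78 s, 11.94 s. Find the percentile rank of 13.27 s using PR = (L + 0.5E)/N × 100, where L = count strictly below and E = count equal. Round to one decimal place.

87.5

N = 12.
Strictly below 13.27: 10. Equal to 13.27: 1.
PR = (10 + 0.5·1)/12 × 100 = 87.5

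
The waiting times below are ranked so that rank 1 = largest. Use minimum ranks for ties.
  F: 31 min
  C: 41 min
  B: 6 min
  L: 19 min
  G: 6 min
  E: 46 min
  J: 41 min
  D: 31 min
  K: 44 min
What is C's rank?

Sorted (descending): 46, 44, 41, 41, 31, 31, 19, 6, 6
The 2 values of 41 occupy positions 3–4 → each gets rank 3.
The 2 values of 31 occupy positions 5–6 → each gets rank 5.
The 2 values of 6 occupy positions 8–9 → each gets rank 8.
C has value 41 min → rank 3.

3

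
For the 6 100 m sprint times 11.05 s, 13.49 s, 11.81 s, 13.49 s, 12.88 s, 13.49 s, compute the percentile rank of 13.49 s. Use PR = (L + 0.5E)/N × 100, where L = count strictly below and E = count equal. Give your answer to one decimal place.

N = 6.
Strictly below 13.49: 3. Equal to 13.49: 3.
PR = (3 + 0.5·3)/6 × 100 = 75.0

75.0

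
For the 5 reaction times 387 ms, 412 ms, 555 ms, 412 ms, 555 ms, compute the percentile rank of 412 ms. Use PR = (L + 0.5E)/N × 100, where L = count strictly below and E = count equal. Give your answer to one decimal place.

40.0

N = 5.
Strictly below 412: 1. Equal to 412: 2.
PR = (1 + 0.5·2)/5 × 100 = 40.0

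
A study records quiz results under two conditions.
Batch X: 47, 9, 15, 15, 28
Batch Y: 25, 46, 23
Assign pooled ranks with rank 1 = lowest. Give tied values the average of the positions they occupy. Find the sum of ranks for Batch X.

Sorted (ascending): 9, 15, 15, 23, 25, 28, 46, 47
The 2 values of 15 occupy positions 2–3 → average rank (2+3)/2 = 2.5.
Batch X values → pooled ranks: 47→8, 9→1, 15→2.5, 15→2.5, 28→6
Rank sum = 8 + 1 + 2.5 + 2.5 + 6 = 20

20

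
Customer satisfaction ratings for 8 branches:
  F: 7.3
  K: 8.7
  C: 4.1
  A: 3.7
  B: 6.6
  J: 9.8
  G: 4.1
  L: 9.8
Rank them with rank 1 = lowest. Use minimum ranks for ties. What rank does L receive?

Sorted (ascending): 3.7, 4.1, 4.1, 6.6, 7.3, 8.7, 9.8, 9.8
The 2 values of 4.1 occupy positions 2–3 → each gets rank 2.
The 2 values of 9.8 occupy positions 7–8 → each gets rank 7.
L has value 9.8 → rank 7.

7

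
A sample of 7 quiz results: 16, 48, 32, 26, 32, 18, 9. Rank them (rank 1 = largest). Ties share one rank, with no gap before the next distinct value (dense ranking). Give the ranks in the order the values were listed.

Sorted (descending): 48, 32, 32, 26, 18, 16, 9
The 2 values of 32 share dense rank 2.
Remaining distinct values take the next consecutive integers.

5, 1, 2, 3, 2, 4, 6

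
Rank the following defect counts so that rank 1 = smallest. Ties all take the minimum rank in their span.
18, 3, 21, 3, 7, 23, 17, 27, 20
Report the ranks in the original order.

Sorted (ascending): 3, 3, 7, 17, 18, 20, 21, 23, 27
The 2 values of 3 occupy positions 1–2 → each gets rank 1.

5, 1, 7, 1, 3, 8, 4, 9, 6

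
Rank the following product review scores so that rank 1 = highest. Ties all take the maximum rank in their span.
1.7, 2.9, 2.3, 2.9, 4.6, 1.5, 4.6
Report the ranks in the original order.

Sorted (descending): 4.6, 4.6, 2.9, 2.9, 2.3, 1.7, 1.5
The 2 values of 4.6 occupy positions 1–2 → each gets rank 2.
The 2 values of 2.9 occupy positions 3–4 → each gets rank 4.

6, 4, 5, 4, 2, 7, 2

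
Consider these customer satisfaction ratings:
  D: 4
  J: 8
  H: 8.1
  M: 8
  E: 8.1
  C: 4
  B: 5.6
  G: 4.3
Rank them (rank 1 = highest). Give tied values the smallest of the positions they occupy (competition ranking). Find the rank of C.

Sorted (descending): 8.1, 8.1, 8, 8, 5.6, 4.3, 4, 4
The 2 values of 8.1 occupy positions 1–2 → each gets rank 1.
The 2 values of 8 occupy positions 3–4 → each gets rank 3.
The 2 values of 4 occupy positions 7–8 → each gets rank 7.
C has value 4 → rank 7.

7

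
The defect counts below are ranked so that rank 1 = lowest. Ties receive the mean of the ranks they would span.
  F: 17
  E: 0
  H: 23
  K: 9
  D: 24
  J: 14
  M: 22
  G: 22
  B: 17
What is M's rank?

Sorted (ascending): 0, 9, 14, 17, 17, 22, 22, 23, 24
The 2 values of 17 occupy positions 4–5 → average rank (4+5)/2 = 4.5.
The 2 values of 22 occupy positions 6–7 → average rank (6+7)/2 = 6.5.
M has value 22 → rank 6.5.

6.5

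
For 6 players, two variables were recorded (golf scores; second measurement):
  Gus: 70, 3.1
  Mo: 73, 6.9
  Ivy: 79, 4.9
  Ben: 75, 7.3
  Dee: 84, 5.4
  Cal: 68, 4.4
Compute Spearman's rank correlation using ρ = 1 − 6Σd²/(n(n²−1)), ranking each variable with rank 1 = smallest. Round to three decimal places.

0.486

Ranks of variable 1: 2, 3, 5, 4, 6, 1
Ranks of variable 2: 1, 5, 3, 6, 4, 2
d = r₁ − r₂: 1, -2, 2, -2, 2, -1
d²: 1, 4, 4, 4, 4, 1; Σd² = 18
ρ = 1 − 6·18/(6·35) = 1 − 108/210 = 0.486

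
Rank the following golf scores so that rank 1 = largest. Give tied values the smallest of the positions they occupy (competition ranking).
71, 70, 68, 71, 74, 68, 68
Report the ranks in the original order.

2, 4, 5, 2, 1, 5, 5

Sorted (descending): 74, 71, 71, 70, 68, 68, 68
The 2 values of 71 occupy positions 2–3 → each gets rank 2.
The 3 values of 68 occupy positions 5–7 → each gets rank 5.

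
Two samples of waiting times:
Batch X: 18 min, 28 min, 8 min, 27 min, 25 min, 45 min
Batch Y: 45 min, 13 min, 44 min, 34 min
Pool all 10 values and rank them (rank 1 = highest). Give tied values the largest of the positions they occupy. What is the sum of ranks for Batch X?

38

Sorted (descending): 45, 45, 44, 34, 28, 27, 25, 18, 13, 8
The 2 values of 45 occupy positions 1–2 → each gets rank 2.
Batch X values → pooled ranks: 18→8, 28→5, 8→10, 27→6, 25→7, 45→2
Rank sum = 8 + 5 + 10 + 6 + 7 + 2 = 38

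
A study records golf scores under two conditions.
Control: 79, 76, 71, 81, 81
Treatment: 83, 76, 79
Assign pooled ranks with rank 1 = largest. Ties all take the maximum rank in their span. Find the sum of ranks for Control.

26

Sorted (descending): 83, 81, 81, 79, 79, 76, 76, 71
The 2 values of 81 occupy positions 2–3 → each gets rank 3.
The 2 values of 79 occupy positions 4–5 → each gets rank 5.
The 2 values of 76 occupy positions 6–7 → each gets rank 7.
Control values → pooled ranks: 79→5, 76→7, 71→8, 81→3, 81→3
Rank sum = 5 + 7 + 8 + 3 + 3 = 26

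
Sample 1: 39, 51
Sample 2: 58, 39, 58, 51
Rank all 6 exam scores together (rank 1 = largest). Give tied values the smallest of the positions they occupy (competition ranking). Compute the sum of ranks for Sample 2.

10

Sorted (descending): 58, 58, 51, 51, 39, 39
The 2 values of 58 occupy positions 1–2 → each gets rank 1.
The 2 values of 51 occupy positions 3–4 → each gets rank 3.
The 2 values of 39 occupy positions 5–6 → each gets rank 5.
Sample 2 values → pooled ranks: 58→1, 39→5, 58→1, 51→3
Rank sum = 1 + 5 + 1 + 3 = 10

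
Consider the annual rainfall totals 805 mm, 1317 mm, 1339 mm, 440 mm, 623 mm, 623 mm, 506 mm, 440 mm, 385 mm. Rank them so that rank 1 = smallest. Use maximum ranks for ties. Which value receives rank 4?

506

Sorted (ascending): 385, 440, 440, 506, 623, 623, 805, 1317, 1339
The 2 values of 440 occupy positions 2–3 → each gets rank 3.
The 2 values of 623 occupy positions 5–6 → each gets rank 6.
Rank 4 → value 506.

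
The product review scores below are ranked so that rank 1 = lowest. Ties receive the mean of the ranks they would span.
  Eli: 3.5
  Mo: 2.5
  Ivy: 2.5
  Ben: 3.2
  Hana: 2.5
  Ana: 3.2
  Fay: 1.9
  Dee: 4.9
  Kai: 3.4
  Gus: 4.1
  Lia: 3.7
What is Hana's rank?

Sorted (ascending): 1.9, 2.5, 2.5, 2.5, 3.2, 3.2, 3.4, 3.5, 3.7, 4.1, 4.9
The 3 values of 2.5 occupy positions 2–4 → average rank 3.
The 2 values of 3.2 occupy positions 5–6 → average rank (5+6)/2 = 5.5.
Hana has value 2.5 → rank 3.

3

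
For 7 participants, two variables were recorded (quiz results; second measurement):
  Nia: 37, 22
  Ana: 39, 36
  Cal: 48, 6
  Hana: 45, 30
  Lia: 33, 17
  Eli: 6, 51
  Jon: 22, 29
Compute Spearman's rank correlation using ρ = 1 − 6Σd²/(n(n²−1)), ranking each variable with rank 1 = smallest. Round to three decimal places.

-0.429

Ranks of variable 1: 4, 5, 7, 6, 3, 1, 2
Ranks of variable 2: 3, 6, 1, 5, 2, 7, 4
d = r₁ − r₂: 1, -1, 6, 1, 1, -6, -2
d²: 1, 1, 36, 1, 1, 36, 4; Σd² = 80
ρ = 1 − 6·80/(7·48) = 1 − 480/336 = -0.429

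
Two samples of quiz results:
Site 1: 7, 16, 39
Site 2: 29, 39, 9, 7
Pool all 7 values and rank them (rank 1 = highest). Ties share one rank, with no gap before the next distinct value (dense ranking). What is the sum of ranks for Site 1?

Sorted (descending): 39, 39, 29, 16, 9, 7, 7
The 2 values of 39 share dense rank 1.
The 2 values of 7 share dense rank 5.
Remaining distinct values take the next consecutive integers.
Site 1 values → pooled ranks: 7→5, 16→3, 39→1
Rank sum = 5 + 3 + 1 = 9

9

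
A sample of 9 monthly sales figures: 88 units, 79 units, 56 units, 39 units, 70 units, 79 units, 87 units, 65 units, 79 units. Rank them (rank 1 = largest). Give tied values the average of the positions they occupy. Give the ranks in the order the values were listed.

Sorted (descending): 88, 87, 79, 79, 79, 70, 65, 56, 39
The 3 values of 79 occupy positions 3–5 → average rank 4.

1, 4, 8, 9, 6, 4, 2, 7, 4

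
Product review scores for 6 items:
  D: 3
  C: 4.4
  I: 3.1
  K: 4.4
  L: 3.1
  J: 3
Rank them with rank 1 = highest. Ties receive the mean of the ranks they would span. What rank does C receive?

Sorted (descending): 4.4, 4.4, 3.1, 3.1, 3, 3
The 2 values of 4.4 occupy positions 1–2 → average rank (1+2)/2 = 1.5.
The 2 values of 3.1 occupy positions 3–4 → average rank (3+4)/2 = 3.5.
The 2 values of 3 occupy positions 5–6 → average rank (5+6)/2 = 5.5.
C has value 4.4 → rank 1.5.

1.5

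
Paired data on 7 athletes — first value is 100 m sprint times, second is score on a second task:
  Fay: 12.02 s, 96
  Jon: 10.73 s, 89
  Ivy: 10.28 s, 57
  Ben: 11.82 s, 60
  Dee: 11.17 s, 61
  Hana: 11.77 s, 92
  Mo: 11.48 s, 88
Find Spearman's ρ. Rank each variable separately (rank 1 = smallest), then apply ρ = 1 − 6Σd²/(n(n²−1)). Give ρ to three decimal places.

0.536

Ranks of variable 1: 7, 2, 1, 6, 3, 5, 4
Ranks of variable 2: 7, 5, 1, 2, 3, 6, 4
d = r₁ − r₂: 0, -3, 0, 4, 0, -1, 0
d²: 0, 9, 0, 16, 0, 1, 0; Σd² = 26
ρ = 1 − 6·26/(7·48) = 1 − 156/336 = 0.536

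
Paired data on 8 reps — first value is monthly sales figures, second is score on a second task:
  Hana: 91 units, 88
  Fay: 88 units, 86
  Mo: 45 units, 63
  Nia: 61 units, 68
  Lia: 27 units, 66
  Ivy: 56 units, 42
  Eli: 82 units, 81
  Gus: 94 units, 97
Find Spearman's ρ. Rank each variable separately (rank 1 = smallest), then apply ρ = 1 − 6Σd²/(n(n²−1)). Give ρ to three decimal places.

Ranks of variable 1: 7, 6, 2, 4, 1, 3, 5, 8
Ranks of variable 2: 7, 6, 2, 4, 3, 1, 5, 8
d = r₁ − r₂: 0, 0, 0, 0, -2, 2, 0, 0
d²: 0, 0, 0, 0, 4, 4, 0, 0; Σd² = 8
ρ = 1 − 6·8/(8·63) = 1 − 48/504 = 0.905

0.905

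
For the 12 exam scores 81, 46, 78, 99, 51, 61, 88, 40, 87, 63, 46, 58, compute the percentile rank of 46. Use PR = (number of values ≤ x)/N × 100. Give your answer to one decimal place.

25.0

N = 12.
Strictly below 46: 1. Equal to 46: 2.
PR = 3/12 × 100 = 25.0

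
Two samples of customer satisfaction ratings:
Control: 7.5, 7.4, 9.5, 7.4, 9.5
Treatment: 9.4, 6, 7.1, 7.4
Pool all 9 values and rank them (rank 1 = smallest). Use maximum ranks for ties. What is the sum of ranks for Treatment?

Sorted (ascending): 6, 7.1, 7.4, 7.4, 7.4, 7.5, 9.4, 9.5, 9.5
The 3 values of 7.4 occupy positions 3–5 → each gets rank 5.
The 2 values of 9.5 occupy positions 8–9 → each gets rank 9.
Treatment values → pooled ranks: 9.4→7, 6→1, 7.1→2, 7.4→5
Rank sum = 7 + 1 + 2 + 5 = 15

15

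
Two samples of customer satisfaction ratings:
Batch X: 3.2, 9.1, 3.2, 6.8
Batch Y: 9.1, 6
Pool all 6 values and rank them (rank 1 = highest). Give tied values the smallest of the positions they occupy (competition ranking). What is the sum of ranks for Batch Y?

Sorted (descending): 9.1, 9.1, 6.8, 6, 3.2, 3.2
The 2 values of 9.1 occupy positions 1–2 → each gets rank 1.
The 2 values of 3.2 occupy positions 5–6 → each gets rank 5.
Batch Y values → pooled ranks: 9.1→1, 6→4
Rank sum = 1 + 4 = 5

5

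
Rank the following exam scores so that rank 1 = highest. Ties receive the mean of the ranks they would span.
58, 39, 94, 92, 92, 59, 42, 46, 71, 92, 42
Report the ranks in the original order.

7, 11, 1, 3, 3, 6, 9.5, 8, 5, 3, 9.5

Sorted (descending): 94, 92, 92, 92, 71, 59, 58, 46, 42, 42, 39
The 3 values of 92 occupy positions 2–4 → average rank 3.
The 2 values of 42 occupy positions 9–10 → average rank (9+10)/2 = 9.5.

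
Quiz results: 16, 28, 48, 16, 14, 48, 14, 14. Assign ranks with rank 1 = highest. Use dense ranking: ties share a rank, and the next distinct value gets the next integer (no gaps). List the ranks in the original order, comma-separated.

3, 2, 1, 3, 4, 1, 4, 4

Sorted (descending): 48, 48, 28, 16, 16, 14, 14, 14
The 2 values of 48 share dense rank 1.
The 2 values of 16 share dense rank 3.
The 3 values of 14 share dense rank 4.
Remaining distinct values take the next consecutive integers.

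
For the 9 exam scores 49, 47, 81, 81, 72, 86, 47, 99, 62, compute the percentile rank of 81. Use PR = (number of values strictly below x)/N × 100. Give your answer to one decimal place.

N = 9.
Strictly below 81: 5. Equal to 81: 2.
PR = 5/9 × 100 = 55.6

55.6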